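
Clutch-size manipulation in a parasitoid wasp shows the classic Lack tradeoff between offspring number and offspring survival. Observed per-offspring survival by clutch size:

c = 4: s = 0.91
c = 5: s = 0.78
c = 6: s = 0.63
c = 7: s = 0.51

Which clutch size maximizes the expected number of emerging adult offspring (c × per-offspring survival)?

5

Expected emerging adult offspring = c × s(c):
  c=4: 4 × 0.91 = 3.640
  c=5: 5 × 0.78 = 3.900
  c=6: 6 × 0.63 = 3.780
  c=7: 7 × 0.51 = 3.570
Maximum at c = 5 (3.900 emerging adult offspring).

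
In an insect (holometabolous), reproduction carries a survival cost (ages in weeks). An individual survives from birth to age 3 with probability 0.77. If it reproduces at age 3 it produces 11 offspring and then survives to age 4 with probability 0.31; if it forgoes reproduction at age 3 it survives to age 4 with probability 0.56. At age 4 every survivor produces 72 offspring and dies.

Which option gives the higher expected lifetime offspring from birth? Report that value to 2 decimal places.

breed at age 3: R₀ = 0.77 × (11 + 0.31 × 72) = 0.77 × 33.3200 = 25.6564
delay to age 4: R₀ = 0.77 × (0.56 × 72) = 0.77 × 40.3200 = 31.0464
Higher: delay to age 4 (31.0464).

31.05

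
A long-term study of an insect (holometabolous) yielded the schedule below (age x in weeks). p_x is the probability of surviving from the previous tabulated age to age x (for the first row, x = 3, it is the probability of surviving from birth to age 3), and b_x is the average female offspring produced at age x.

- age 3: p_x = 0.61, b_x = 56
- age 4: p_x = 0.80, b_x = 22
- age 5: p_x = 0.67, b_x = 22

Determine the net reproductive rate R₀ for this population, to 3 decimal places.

Survivorship from birth: l_x = p_3·p_4·…·p_x.
  l_3 = 0.61000
  l_4 = 0.48800
  l_5 = 0.32696
R₀ = Σ l_x b_x:
  age 3: 0.61000 × 56 = 34.1600
  age 4: 0.48800 × 22 = 10.7360
  age 5: 0.32696 × 22 = 7.1931
R₀ = 34.1600 + 10.7360 + 7.1931 = 52.0891

52.089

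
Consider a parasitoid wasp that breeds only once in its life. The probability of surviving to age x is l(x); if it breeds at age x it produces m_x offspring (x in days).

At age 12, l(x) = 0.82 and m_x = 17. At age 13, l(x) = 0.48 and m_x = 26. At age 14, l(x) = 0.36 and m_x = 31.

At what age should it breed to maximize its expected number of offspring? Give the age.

12

Expected offspring if breeding at age x = l(x) × m_x:
  age 12: 0.82 × 17 = 13.940
  age 13: 0.48 × 26 = 12.480
  age 14: 0.36 × 31 = 11.160
Maximum at age 12 (13.940).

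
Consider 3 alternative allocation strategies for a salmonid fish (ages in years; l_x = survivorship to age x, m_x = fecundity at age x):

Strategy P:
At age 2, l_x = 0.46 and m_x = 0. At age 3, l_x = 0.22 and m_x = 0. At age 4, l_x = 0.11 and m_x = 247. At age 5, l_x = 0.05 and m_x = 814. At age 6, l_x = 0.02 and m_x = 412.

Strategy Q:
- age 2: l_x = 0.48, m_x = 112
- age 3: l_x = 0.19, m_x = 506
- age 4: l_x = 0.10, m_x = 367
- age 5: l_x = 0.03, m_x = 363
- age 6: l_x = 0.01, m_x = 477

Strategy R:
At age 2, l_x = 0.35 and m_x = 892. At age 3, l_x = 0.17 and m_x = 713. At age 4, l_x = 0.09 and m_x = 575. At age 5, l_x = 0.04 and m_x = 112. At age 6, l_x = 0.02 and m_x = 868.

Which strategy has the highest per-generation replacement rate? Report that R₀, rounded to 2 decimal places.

507.00

Strategy P: R₀ = 0.46×0 + 0.22×0 + 0.11×247 + 0.05×814 + 0.02×412 = 76.1100
Strategy Q: R₀ = 0.48×112 + 0.19×506 + 0.10×367 + 0.03×363 + 0.01×477 = 202.2600
Strategy R: R₀ = 0.35×892 + 0.17×713 + 0.09×575 + 0.04×112 + 0.02×868 = 507.0000
Highest R₀: strategy R with 507.0000.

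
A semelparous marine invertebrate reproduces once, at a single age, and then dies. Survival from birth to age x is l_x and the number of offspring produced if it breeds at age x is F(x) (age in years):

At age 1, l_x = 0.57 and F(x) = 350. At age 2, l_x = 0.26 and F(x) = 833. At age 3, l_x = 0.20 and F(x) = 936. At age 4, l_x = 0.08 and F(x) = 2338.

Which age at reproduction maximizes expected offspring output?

2

Expected offspring if breeding at age x = l_x × F(x):
  age 1: 0.57 × 350 = 199.500
  age 2: 0.26 × 833 = 216.580
  age 3: 0.20 × 936 = 187.200
  age 4: 0.08 × 2338 = 187.040
Maximum at age 2 (216.580).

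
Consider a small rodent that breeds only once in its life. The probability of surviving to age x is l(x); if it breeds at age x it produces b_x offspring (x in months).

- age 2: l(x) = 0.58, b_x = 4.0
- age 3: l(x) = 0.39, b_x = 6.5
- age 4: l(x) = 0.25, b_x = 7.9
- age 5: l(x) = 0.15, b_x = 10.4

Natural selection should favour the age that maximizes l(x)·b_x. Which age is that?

Expected offspring if breeding at age x = l(x) × b_x:
  age 2: 0.58 × 4.0 = 2.320
  age 3: 0.39 × 6.5 = 2.535
  age 4: 0.25 × 7.9 = 1.975
  age 5: 0.15 × 10.4 = 1.560
Maximum at age 3 (2.535).

3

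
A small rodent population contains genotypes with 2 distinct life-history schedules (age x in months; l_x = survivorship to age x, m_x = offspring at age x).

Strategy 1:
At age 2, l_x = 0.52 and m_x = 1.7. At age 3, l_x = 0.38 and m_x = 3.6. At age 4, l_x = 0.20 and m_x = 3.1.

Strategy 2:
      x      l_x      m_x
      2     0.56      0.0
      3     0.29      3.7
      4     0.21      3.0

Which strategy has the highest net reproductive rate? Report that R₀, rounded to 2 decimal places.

2.87

Strategy 1: R₀ = 0.52×1.7 + 0.38×3.6 + 0.20×3.1 = 2.8720
Strategy 2: R₀ = 0.56×0.0 + 0.29×3.7 + 0.21×3.0 = 1.7030
Highest R₀: strategy 1 with 2.8720.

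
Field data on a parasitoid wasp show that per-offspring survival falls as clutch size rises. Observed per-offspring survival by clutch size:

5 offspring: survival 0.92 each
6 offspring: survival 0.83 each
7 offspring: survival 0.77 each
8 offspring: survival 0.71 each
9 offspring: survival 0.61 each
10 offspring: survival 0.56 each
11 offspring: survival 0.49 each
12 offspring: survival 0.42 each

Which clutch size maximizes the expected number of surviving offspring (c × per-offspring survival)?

Expected surviving offspring = c × s(c):
  c=5: 5 × 0.92 = 4.600
  c=6: 6 × 0.83 = 4.980
  c=7: 7 × 0.77 = 5.390
  c=8: 8 × 0.71 = 5.680
  c=9: 9 × 0.61 = 5.490
  c=10: 10 × 0.56 = 5.600
  c=11: 11 × 0.49 = 5.390
  c=12: 12 × 0.42 = 5.040
Maximum at c = 8 (5.680 surviving offspring).

8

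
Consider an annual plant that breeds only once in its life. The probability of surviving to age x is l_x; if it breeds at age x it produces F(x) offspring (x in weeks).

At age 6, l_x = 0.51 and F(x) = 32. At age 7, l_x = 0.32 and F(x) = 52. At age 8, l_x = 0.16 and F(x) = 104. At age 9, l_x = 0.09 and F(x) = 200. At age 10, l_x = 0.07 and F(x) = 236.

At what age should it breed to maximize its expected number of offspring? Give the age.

Expected offspring if breeding at age x = l_x × F(x):
  age 6: 0.51 × 32 = 16.320
  age 7: 0.32 × 52 = 16.640
  age 8: 0.16 × 104 = 16.640
  age 9: 0.09 × 200 = 18.000
  age 10: 0.07 × 236 = 16.520
Maximum at age 9 (18.000).

9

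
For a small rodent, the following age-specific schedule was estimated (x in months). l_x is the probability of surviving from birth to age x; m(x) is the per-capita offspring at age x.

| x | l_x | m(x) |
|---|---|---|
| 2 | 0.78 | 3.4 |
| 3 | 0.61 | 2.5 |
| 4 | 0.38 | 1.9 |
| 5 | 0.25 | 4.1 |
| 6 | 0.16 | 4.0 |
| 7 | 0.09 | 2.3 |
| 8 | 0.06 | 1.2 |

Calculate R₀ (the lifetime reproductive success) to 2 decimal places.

6.84

R₀ = Σ l_x m(x):
  age 2: 0.78 × 3.4 = 2.6520
  age 3: 0.61 × 2.5 = 1.5250
  age 4: 0.38 × 1.9 = 0.7220
  age 5: 0.25 × 4.1 = 1.0250
  age 6: 0.16 × 4.0 = 0.6400
  age 7: 0.09 × 2.3 = 0.2070
  age 8: 0.06 × 1.2 = 0.0720
R₀ = 2.6520 + 1.5250 + 0.7220 + 1.0250 + 0.6400 + 0.2070 + 0.0720 = 6.8430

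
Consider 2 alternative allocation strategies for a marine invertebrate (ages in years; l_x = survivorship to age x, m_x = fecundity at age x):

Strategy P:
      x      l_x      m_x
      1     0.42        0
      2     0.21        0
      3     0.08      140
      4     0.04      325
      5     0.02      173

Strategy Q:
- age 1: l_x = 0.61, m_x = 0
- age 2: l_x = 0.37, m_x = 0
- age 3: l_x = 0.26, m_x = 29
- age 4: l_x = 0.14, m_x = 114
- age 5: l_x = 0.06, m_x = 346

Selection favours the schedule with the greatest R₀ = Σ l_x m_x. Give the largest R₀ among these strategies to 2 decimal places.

44.26

Strategy P: R₀ = 0.42×0 + 0.21×0 + 0.08×140 + 0.04×325 + 0.02×173 = 27.6600
Strategy Q: R₀ = 0.61×0 + 0.37×0 + 0.26×29 + 0.14×114 + 0.06×346 = 44.2600
Highest R₀: strategy Q with 44.2600.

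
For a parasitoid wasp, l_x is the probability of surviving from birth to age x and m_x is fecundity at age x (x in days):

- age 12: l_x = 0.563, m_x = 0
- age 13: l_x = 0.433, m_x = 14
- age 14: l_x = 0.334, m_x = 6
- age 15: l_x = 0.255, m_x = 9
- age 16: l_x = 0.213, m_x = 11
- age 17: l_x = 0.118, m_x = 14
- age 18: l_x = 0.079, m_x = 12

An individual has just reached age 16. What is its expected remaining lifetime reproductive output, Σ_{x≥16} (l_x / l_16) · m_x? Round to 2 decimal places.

23.21

l_16 = 0.213. Conditional survival from age 16 to x is l_x / l_16.
  x=16: (0.213/0.213) × 11 = 11.0000
  x=17: (0.118/0.213) × 14 = 7.7559
  x=18: (0.079/0.213) × 12 = 4.4507
Sum = 11.0000 + 7.7559 + 4.4507 = 23.2066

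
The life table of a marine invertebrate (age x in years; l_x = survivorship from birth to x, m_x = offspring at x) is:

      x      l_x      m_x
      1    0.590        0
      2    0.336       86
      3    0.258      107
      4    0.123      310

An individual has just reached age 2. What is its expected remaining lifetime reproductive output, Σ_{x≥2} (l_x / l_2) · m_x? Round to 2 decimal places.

l_2 = 0.336. Conditional survival from age 2 to x is l_x / l_2.
  x=2: (0.336/0.336) × 86 = 86.0000
  x=3: (0.258/0.336) × 107 = 82.1607
  x=4: (0.123/0.336) × 310 = 113.4821
Sum = 86.0000 + 82.1607 + 113.4821 = 281.6429

281.64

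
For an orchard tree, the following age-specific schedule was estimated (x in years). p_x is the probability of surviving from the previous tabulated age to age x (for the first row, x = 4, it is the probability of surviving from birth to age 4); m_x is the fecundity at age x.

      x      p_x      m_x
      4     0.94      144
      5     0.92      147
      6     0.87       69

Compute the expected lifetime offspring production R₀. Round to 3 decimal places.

314.400

Survivorship from birth: l_x = p_4·p_5·…·p_x.
  l_4 = 0.94000
  l_5 = 0.86480
  l_6 = 0.75238
R₀ = Σ l_x m_x:
  age 4: 0.94000 × 144 = 135.3600
  age 5: 0.86480 × 147 = 127.1256
  age 6: 0.75238 × 69 = 51.9142
R₀ = 135.3600 + 127.1256 + 51.9142 = 314.3998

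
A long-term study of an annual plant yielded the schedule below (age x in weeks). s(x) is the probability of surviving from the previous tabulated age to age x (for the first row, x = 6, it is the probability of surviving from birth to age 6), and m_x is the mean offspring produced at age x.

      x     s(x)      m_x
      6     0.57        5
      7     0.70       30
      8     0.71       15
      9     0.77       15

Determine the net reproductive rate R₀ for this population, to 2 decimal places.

Survivorship from birth: l_x = s_6·s_7·…·s_x.
  l_6 = 0.57000
  l_7 = 0.39900
  l_8 = 0.28329
  l_9 = 0.21813
R₀ = Σ l_x m_x:
  age 6: 0.57000 × 5 = 2.8500
  age 7: 0.39900 × 30 = 11.9700
  age 8: 0.28329 × 15 = 4.2493
  age 9: 0.21813 × 15 = 3.2719
R₀ = 2.8500 + 11.9700 + 4.2493 + 3.2719 = 22.3413

22.34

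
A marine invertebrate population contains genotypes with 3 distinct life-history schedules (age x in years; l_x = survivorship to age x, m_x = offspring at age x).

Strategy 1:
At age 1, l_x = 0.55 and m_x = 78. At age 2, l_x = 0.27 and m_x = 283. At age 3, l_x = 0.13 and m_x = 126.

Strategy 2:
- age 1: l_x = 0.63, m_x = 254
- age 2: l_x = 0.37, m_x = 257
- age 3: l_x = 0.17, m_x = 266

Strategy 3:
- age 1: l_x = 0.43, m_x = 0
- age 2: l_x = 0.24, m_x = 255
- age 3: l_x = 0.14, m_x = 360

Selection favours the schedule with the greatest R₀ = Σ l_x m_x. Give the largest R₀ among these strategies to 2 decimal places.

300.33

Strategy 1: R₀ = 0.55×78 + 0.27×283 + 0.13×126 = 135.6900
Strategy 2: R₀ = 0.63×254 + 0.37×257 + 0.17×266 = 300.3300
Strategy 3: R₀ = 0.43×0 + 0.24×255 + 0.14×360 = 111.6000
Highest R₀: strategy 2 with 300.3300.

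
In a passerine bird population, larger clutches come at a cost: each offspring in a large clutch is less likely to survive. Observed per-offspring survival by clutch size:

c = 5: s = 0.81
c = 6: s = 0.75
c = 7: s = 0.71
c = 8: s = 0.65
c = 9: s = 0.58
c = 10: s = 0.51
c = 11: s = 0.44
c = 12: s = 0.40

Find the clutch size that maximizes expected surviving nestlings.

9

Expected surviving nestlings = c × s(c):
  c=5: 5 × 0.81 = 4.050
  c=6: 6 × 0.75 = 4.500
  c=7: 7 × 0.71 = 4.970
  c=8: 8 × 0.65 = 5.200
  c=9: 9 × 0.58 = 5.220
  c=10: 10 × 0.51 = 5.100
  c=11: 11 × 0.44 = 4.840
  c=12: 12 × 0.40 = 4.800
Maximum at c = 9 (5.220 surviving nestlings).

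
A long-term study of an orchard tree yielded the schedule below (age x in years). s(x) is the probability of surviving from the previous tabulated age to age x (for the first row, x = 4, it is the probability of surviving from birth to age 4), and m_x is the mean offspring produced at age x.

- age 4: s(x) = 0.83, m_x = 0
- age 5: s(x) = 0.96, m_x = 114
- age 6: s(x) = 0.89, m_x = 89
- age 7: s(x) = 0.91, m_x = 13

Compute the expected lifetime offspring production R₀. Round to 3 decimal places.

Survivorship from birth: l_x = s_4·s_5·…·s_x.
  l_4 = 0.83000
  l_5 = 0.79680
  l_6 = 0.70915
  l_7 = 0.64533
R₀ = Σ l_x m_x:
  age 4: 0.83000 × 0 = 0.0000
  age 5: 0.79680 × 114 = 90.8352
  age 6: 0.70915 × 89 = 63.1143
  age 7: 0.64533 × 13 = 8.3893
R₀ = 0.0000 + 90.8352 + 63.1143 + 8.3893 = 162.3388

162.339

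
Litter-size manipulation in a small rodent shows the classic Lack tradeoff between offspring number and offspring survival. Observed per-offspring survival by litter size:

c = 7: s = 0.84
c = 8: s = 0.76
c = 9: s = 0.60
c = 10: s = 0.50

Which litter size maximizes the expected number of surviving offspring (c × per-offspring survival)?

8

Expected surviving offspring = c × s(c):
  c=7: 7 × 0.84 = 5.880
  c=8: 8 × 0.76 = 6.080
  c=9: 9 × 0.60 = 5.400
  c=10: 10 × 0.50 = 5.000
Maximum at c = 8 (6.080 surviving offspring).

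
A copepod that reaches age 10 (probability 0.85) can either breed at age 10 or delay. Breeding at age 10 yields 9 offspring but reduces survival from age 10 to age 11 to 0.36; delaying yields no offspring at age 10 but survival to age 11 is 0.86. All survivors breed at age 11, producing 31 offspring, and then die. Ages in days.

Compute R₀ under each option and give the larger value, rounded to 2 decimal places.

22.66

breed at age 10: R₀ = 0.85 × (9 + 0.36 × 31) = 0.85 × 20.1600 = 17.1360
delay to age 11: R₀ = 0.85 × (0.86 × 31) = 0.85 × 26.6600 = 22.6610
Higher: delay to age 11 (22.6610).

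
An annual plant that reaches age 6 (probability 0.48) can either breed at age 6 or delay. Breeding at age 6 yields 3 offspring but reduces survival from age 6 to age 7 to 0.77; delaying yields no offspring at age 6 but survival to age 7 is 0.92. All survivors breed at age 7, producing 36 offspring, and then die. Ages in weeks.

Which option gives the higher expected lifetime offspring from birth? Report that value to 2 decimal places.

breed at age 6: R₀ = 0.48 × (3 + 0.77 × 36) = 0.48 × 30.7200 = 14.7456
delay to age 7: R₀ = 0.48 × (0.92 × 36) = 0.48 × 33.1200 = 15.8976
Higher: delay to age 7 (15.8976).

15.90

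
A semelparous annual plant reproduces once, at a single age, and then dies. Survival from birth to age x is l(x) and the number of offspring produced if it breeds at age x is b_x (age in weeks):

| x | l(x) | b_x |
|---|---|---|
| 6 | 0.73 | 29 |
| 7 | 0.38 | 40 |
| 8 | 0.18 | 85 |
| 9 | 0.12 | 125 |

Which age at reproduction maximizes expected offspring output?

Expected offspring if breeding at age x = l(x) × b_x:
  age 6: 0.73 × 29 = 21.170
  age 7: 0.38 × 40 = 15.200
  age 8: 0.18 × 85 = 15.300
  age 9: 0.12 × 125 = 15.000
Maximum at age 6 (21.170).

6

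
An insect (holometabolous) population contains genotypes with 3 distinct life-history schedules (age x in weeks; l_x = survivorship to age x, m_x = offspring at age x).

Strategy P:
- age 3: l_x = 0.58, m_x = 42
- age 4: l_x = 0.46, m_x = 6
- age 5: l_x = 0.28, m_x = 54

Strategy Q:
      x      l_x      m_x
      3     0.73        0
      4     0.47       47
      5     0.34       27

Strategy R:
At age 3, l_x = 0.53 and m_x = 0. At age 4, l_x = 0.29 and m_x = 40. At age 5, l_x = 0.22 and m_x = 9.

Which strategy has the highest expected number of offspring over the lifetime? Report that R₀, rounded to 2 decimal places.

Strategy P: R₀ = 0.58×42 + 0.46×6 + 0.28×54 = 42.2400
Strategy Q: R₀ = 0.73×0 + 0.47×47 + 0.34×27 = 31.2700
Strategy R: R₀ = 0.53×0 + 0.29×40 + 0.22×9 = 13.5800
Highest R₀: strategy P with 42.2400.

42.24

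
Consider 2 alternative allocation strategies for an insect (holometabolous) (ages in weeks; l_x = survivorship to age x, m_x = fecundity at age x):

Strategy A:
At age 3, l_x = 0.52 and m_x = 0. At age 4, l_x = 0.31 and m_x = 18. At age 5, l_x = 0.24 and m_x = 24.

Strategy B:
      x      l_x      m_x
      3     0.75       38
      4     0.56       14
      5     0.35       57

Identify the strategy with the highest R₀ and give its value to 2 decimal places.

56.29

Strategy A: R₀ = 0.52×0 + 0.31×18 + 0.24×24 = 11.3400
Strategy B: R₀ = 0.75×38 + 0.56×14 + 0.35×57 = 56.2900
Highest R₀: strategy B with 56.2900.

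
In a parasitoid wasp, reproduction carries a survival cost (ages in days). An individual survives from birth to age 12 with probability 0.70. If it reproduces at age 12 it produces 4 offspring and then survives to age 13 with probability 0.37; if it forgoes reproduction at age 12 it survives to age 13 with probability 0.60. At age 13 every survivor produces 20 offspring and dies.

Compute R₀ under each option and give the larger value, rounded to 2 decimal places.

breed at age 12: R₀ = 0.70 × (4 + 0.37 × 20) = 0.70 × 11.4000 = 7.9800
delay to age 13: R₀ = 0.70 × (0.60 × 20) = 0.70 × 12.0000 = 8.4000
Higher: delay to age 13 (8.4000).

8.40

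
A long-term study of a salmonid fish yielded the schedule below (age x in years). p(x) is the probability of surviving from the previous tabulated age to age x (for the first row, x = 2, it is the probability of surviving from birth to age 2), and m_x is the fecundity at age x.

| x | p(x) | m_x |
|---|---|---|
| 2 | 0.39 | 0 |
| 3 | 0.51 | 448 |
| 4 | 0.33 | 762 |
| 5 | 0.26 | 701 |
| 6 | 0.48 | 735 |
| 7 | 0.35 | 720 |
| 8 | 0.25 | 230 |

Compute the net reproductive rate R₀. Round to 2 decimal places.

159.34

Survivorship from birth: l_x = p_2·p_3·…·p_x.
  l_2 = 0.39000
  l_3 = 0.19890
  l_4 = 0.06564
  l_5 = 0.01707
  l_6 = 0.00819
  l_7 = 0.00287
  l_8 = 0.00072
R₀ = Σ l_x m_x:
  age 2: 0.39000 × 0 = 0.0000
  age 3: 0.19890 × 448 = 89.1072
  age 4: 0.06564 × 762 = 50.0177
  age 5: 0.01707 × 701 = 11.9661
  age 6: 0.00819 × 735 = 6.0196
  age 7: 0.00287 × 720 = 2.0664
  age 8: 0.00072 × 230 = 0.1656
R₀ = 0.0000 + 89.1072 + 50.0177 + 11.9661 + 6.0196 + 2.0664 + 0.1656 = 159.3426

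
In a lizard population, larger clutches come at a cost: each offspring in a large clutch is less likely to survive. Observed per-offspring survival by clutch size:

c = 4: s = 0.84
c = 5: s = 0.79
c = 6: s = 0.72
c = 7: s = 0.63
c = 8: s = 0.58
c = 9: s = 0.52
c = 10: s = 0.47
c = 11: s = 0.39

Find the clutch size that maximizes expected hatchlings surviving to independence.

10

Expected hatchlings surviving to independence = c × s(c):
  c=4: 4 × 0.84 = 3.360
  c=5: 5 × 0.79 = 3.950
  c=6: 6 × 0.72 = 4.320
  c=7: 7 × 0.63 = 4.410
  c=8: 8 × 0.58 = 4.640
  c=9: 9 × 0.52 = 4.680
  c=10: 10 × 0.47 = 4.700
  c=11: 11 × 0.39 = 4.290
Maximum at c = 10 (4.700 hatchlings surviving to independence).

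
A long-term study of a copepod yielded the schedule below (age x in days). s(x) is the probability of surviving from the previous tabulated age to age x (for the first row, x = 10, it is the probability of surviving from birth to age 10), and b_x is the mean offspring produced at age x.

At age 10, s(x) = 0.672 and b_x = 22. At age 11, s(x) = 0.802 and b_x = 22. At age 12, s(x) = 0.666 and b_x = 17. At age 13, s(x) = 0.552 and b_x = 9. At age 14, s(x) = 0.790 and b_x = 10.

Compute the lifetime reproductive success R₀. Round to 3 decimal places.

Survivorship from birth: l_x = s_10·s_11·…·s_x.
  l_10 = 0.67200
  l_11 = 0.53894
  l_12 = 0.35894
  l_13 = 0.19813
  l_14 = 0.15653
R₀ = Σ l_x b_x:
  age 10: 0.67200 × 22 = 14.7840
  age 11: 0.53894 × 22 = 11.8567
  age 12: 0.35894 × 17 = 6.1020
  age 13: 0.19813 × 9 = 1.7832
  age 14: 0.15653 × 10 = 1.5653
R₀ = 14.7840 + 11.8567 + 6.1020 + 1.7832 + 1.5653 = 36.0911

36.091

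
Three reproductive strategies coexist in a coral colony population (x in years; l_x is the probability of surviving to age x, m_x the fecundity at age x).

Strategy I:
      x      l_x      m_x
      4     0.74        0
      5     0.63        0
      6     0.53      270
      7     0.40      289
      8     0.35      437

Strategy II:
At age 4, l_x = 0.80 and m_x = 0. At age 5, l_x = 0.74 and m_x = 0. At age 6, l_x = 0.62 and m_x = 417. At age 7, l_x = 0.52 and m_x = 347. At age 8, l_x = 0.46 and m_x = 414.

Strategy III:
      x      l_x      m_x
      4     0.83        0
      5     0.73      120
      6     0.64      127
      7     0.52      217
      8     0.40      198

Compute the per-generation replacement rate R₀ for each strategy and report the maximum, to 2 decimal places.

Strategy I: R₀ = 0.74×0 + 0.63×0 + 0.53×270 + 0.40×289 + 0.35×437 = 411.6500
Strategy II: R₀ = 0.80×0 + 0.74×0 + 0.62×417 + 0.52×347 + 0.46×414 = 629.4200
Strategy III: R₀ = 0.83×0 + 0.73×120 + 0.64×127 + 0.52×217 + 0.40×198 = 360.9200
Highest R₀: strategy II with 629.4200.

629.42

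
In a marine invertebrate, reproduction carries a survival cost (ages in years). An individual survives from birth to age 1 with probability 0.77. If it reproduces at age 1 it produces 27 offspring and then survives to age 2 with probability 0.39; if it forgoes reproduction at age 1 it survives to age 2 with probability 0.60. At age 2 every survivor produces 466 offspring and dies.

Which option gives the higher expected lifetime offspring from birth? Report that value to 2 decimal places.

breed at age 1: R₀ = 0.77 × (27 + 0.39 × 466) = 0.77 × 208.7400 = 160.7298
delay to age 2: R₀ = 0.77 × (0.60 × 466) = 0.77 × 279.6000 = 215.2920
Higher: delay to age 2 (215.2920).

215.29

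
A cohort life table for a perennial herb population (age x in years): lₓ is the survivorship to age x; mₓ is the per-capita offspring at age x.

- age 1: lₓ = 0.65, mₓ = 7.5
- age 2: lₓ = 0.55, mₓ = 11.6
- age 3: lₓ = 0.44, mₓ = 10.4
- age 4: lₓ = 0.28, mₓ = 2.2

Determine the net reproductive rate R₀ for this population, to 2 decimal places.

R₀ = Σ lₓ mₓ:
  age 1: 0.65 × 7.5 = 4.8750
  age 2: 0.55 × 11.6 = 6.3800
  age 3: 0.44 × 10.4 = 4.5760
  age 4: 0.28 × 2.2 = 0.6160
R₀ = 4.8750 + 6.3800 + 4.5760 + 0.6160 = 16.4470

16.45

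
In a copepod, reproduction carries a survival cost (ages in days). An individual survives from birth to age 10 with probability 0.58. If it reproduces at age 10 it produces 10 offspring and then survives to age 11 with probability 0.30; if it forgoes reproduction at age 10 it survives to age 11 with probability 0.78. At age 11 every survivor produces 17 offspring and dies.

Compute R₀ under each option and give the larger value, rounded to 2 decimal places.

breed at age 10: R₀ = 0.58 × (10 + 0.30 × 17) = 0.58 × 15.1000 = 8.7580
delay to age 11: R₀ = 0.58 × (0.78 × 17) = 0.58 × 13.2600 = 7.6908
Higher: breed at age 10 (8.7580).

8.76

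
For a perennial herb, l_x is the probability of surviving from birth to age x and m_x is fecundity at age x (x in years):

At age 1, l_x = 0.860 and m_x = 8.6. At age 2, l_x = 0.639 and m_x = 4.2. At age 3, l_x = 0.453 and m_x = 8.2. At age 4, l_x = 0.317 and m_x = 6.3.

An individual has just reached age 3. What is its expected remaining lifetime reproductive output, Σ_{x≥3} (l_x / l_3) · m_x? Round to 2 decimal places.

12.61

l_3 = 0.453. Conditional survival from age 3 to x is l_x / l_3.
  x=3: (0.453/0.453) × 8.2 = 8.2000
  x=4: (0.317/0.453) × 6.3 = 4.4086
Sum = 8.2000 + 4.4086 = 12.6086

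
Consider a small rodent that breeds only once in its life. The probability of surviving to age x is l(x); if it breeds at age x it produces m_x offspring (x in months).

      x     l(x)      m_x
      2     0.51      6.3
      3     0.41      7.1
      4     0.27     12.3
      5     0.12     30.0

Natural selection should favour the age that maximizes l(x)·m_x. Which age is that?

Expected offspring if breeding at age x = l(x) × m_x:
  age 2: 0.51 × 6.3 = 3.213
  age 3: 0.41 × 7.1 = 2.911
  age 4: 0.27 × 12.3 = 3.321
  age 5: 0.12 × 30.0 = 3.600
Maximum at age 5 (3.600).

5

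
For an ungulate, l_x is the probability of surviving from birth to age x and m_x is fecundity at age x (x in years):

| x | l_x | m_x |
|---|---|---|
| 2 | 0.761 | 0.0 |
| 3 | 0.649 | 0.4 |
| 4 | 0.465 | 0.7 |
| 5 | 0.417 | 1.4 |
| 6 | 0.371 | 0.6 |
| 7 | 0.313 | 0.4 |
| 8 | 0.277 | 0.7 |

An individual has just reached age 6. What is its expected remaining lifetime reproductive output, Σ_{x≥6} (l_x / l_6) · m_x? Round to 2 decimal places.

l_6 = 0.371. Conditional survival from age 6 to x is l_x / l_6.
  x=6: (0.371/0.371) × 0.6 = 0.6000
  x=7: (0.313/0.371) × 0.4 = 0.3375
  x=8: (0.277/0.371) × 0.7 = 0.5226
Sum = 0.6000 + 0.3375 + 0.5226 = 1.4601

1.46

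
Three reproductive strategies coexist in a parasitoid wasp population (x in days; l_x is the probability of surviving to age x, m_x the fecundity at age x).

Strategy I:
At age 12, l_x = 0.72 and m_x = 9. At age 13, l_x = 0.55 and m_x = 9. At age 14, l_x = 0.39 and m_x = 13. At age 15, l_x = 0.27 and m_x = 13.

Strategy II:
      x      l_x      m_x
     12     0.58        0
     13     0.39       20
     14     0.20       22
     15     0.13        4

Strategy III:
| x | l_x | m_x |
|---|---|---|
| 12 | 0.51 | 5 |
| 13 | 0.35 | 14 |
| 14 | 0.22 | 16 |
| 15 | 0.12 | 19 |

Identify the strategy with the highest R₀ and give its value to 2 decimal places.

Strategy I: R₀ = 0.72×9 + 0.55×9 + 0.39×13 + 0.27×13 = 20.0100
Strategy II: R₀ = 0.58×0 + 0.39×20 + 0.20×22 + 0.13×4 = 12.7200
Strategy III: R₀ = 0.51×5 + 0.35×14 + 0.22×16 + 0.12×19 = 13.2500
Highest R₀: strategy I with 20.0100.

20.01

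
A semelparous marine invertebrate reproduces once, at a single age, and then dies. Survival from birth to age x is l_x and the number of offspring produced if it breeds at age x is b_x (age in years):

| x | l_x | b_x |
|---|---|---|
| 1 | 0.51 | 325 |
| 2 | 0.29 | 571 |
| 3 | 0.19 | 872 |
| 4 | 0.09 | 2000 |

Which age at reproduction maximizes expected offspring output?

Expected offspring if breeding at age x = l_x × b_x:
  age 1: 0.51 × 325 = 165.750
  age 2: 0.29 × 571 = 165.590
  age 3: 0.19 × 872 = 165.680
  age 4: 0.09 × 2000 = 180.000
Maximum at age 4 (180.000).

4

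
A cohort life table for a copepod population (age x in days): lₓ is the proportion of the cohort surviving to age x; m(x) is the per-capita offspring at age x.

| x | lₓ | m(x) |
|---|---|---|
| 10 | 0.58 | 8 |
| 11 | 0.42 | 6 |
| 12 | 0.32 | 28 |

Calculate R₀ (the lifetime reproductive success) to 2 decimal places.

R₀ = Σ lₓ m(x):
  age 10: 0.58 × 8 = 4.6400
  age 11: 0.42 × 6 = 2.5200
  age 12: 0.32 × 28 = 8.9600
R₀ = 4.6400 + 2.5200 + 8.9600 = 16.1200

16.12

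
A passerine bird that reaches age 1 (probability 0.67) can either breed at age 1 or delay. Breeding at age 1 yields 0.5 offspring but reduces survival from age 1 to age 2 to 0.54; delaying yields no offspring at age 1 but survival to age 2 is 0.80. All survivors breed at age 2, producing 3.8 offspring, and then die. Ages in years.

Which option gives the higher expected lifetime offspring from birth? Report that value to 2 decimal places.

2.04

breed at age 1: R₀ = 0.67 × (0.5 + 0.54 × 3.8) = 0.67 × 2.5520 = 1.7098
delay to age 2: R₀ = 0.67 × (0.80 × 3.8) = 0.67 × 3.0400 = 2.0368
Higher: delay to age 2 (2.0368).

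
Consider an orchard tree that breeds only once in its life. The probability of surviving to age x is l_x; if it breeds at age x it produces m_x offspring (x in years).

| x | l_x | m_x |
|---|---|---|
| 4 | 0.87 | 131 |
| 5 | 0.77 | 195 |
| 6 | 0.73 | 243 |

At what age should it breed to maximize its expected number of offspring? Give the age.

Expected offspring if breeding at age x = l_x × m_x:
  age 4: 0.87 × 131 = 113.970
  age 5: 0.77 × 195 = 150.150
  age 6: 0.73 × 243 = 177.390
Maximum at age 6 (177.390).

6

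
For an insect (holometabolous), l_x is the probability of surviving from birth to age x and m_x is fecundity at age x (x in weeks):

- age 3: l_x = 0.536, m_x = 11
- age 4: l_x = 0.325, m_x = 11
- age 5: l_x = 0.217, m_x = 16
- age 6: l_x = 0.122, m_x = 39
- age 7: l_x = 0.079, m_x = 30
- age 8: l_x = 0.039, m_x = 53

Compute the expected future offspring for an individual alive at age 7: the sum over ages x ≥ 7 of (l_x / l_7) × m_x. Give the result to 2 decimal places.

56.16

l_7 = 0.079. Conditional survival from age 7 to x is l_x / l_7.
  x=7: (0.079/0.079) × 30 = 30.0000
  x=8: (0.039/0.079) × 53 = 26.1646
Sum = 30.0000 + 26.1646 = 56.1646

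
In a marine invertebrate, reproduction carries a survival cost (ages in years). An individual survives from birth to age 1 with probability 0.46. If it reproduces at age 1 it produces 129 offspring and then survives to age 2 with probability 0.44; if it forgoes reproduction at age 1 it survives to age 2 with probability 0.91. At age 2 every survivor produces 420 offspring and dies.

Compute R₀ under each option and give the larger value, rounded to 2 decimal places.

breed at age 1: R₀ = 0.46 × (129 + 0.44 × 420) = 0.46 × 313.8000 = 144.3480
delay to age 2: R₀ = 0.46 × (0.91 × 420) = 0.46 × 382.2000 = 175.8120
Higher: delay to age 2 (175.8120).

175.81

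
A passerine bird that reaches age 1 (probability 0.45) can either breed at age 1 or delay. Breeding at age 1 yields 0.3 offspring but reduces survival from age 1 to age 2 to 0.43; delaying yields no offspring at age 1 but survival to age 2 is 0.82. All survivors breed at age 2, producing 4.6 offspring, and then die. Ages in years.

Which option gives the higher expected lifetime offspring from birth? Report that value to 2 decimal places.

breed at age 1: R₀ = 0.45 × (0.3 + 0.43 × 4.6) = 0.45 × 2.2780 = 1.0251
delay to age 2: R₀ = 0.45 × (0.82 × 4.6) = 0.45 × 3.7720 = 1.6974
Higher: delay to age 2 (1.6974).

1.70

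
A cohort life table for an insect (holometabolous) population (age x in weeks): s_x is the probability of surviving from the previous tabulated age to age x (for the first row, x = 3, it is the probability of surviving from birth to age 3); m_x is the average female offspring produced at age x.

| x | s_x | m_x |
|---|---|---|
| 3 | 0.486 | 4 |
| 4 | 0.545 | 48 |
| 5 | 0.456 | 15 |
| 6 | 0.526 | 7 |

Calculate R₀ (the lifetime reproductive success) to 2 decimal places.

Survivorship from birth: l_x = s_3·s_4·…·s_x.
  l_3 = 0.48600
  l_4 = 0.26487
  l_5 = 0.12078
  l_6 = 0.06353
R₀ = Σ l_x m_x:
  age 3: 0.48600 × 4 = 1.9440
  age 4: 0.26487 × 48 = 12.7138
  age 5: 0.12078 × 15 = 1.8117
  age 6: 0.06353 × 7 = 0.4447
R₀ = 1.9440 + 12.7138 + 1.8117 + 0.4447 = 16.9142

16.91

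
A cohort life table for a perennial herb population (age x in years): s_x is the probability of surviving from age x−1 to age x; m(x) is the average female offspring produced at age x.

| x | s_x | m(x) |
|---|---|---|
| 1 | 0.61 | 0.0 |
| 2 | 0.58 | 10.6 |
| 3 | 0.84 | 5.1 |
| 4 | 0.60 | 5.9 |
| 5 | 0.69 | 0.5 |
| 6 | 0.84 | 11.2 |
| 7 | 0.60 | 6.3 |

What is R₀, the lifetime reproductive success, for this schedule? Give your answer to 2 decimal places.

7.93

Survivorship from birth: l_x = s_1·s_2·…·s_x.
  l_1 = 0.61000
  l_2 = 0.35380
  l_3 = 0.29719
  l_4 = 0.17832
  l_5 = 0.12304
  l_6 = 0.10335
  l_7 = 0.06201
R₀ = Σ l_x m(x):
  age 1: 0.61000 × 0.0 = 0.0000
  age 2: 0.35380 × 10.6 = 3.7503
  age 3: 0.29719 × 5.1 = 1.5157
  age 4: 0.17832 × 5.9 = 1.0521
  age 5: 0.12304 × 0.5 = 0.0615
  age 6: 0.10335 × 11.2 = 1.1575
  age 7: 0.06201 × 6.3 = 0.3907
R₀ = 0.0000 + 3.7503 + 1.5157 + 1.0521 + 0.0615 + 1.1575 + 0.3907 = 7.9277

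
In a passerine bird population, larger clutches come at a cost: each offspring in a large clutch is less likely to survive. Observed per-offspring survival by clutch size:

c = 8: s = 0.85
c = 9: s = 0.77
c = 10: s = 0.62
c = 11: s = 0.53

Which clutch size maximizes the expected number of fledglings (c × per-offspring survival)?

Expected fledglings = c × s(c):
  c=8: 8 × 0.85 = 6.800
  c=9: 9 × 0.77 = 6.930
  c=10: 10 × 0.62 = 6.200
  c=11: 11 × 0.53 = 5.830
Maximum at c = 9 (6.930 fledglings).

9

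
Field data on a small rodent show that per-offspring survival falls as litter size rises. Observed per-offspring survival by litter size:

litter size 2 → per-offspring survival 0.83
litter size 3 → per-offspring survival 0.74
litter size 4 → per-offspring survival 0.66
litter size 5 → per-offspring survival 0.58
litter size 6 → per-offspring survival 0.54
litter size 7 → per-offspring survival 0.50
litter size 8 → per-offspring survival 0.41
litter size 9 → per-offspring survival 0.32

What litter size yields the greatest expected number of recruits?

Expected recruits = c × s(c):
  c=2: 2 × 0.83 = 1.660
  c=3: 3 × 0.74 = 2.220
  c=4: 4 × 0.66 = 2.640
  c=5: 5 × 0.58 = 2.900
  c=6: 6 × 0.54 = 3.240
  c=7: 7 × 0.50 = 3.500
  c=8: 8 × 0.41 = 3.280
  c=9: 9 × 0.32 = 2.880
Maximum at c = 7 (3.500 recruits).

7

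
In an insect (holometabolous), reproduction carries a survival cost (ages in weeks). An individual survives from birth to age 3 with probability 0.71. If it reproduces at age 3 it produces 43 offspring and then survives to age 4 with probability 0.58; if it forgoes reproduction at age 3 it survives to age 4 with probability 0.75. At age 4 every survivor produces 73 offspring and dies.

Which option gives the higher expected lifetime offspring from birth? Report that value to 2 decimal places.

breed at age 3: R₀ = 0.71 × (43 + 0.58 × 73) = 0.71 × 85.3400 = 60.5914
delay to age 4: R₀ = 0.71 × (0.75 × 73) = 0.71 × 54.7500 = 38.8725
Higher: breed at age 3 (60.5914).

60.59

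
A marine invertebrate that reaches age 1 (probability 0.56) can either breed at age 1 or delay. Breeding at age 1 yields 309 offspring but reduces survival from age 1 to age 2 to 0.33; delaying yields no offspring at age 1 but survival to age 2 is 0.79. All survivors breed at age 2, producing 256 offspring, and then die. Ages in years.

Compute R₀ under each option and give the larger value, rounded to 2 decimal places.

breed at age 1: R₀ = 0.56 × (309 + 0.33 × 256) = 0.56 × 393.4800 = 220.3488
delay to age 2: R₀ = 0.56 × (0.79 × 256) = 0.56 × 202.2400 = 113.2544
Higher: breed at age 1 (220.3488).

220.35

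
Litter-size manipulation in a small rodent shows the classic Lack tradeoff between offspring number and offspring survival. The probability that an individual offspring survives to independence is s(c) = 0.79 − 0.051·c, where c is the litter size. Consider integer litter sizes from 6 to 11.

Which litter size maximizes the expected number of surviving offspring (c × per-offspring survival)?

Expected surviving offspring = c × s(c):
  c=6: 6 × 0.484 = 2.904
  c=7: 7 × 0.433 = 3.031
  c=8: 8 × 0.382 = 3.056
  c=9: 9 × 0.331 = 2.979
  c=10: 10 × 0.280 = 2.800
  c=11: 11 × 0.229 = 2.519
Maximum at c = 8 (3.056 surviving offspring).

8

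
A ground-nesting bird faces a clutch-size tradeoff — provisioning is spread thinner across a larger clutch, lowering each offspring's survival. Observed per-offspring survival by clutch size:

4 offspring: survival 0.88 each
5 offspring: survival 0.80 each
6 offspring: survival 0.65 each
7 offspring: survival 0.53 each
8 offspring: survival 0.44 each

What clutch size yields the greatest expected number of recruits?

Expected recruits = c × s(c):
  c=4: 4 × 0.88 = 3.520
  c=5: 5 × 0.80 = 4.000
  c=6: 6 × 0.65 = 3.900
  c=7: 7 × 0.53 = 3.710
  c=8: 8 × 0.44 = 3.520
Maximum at c = 5 (4.000 recruits).

5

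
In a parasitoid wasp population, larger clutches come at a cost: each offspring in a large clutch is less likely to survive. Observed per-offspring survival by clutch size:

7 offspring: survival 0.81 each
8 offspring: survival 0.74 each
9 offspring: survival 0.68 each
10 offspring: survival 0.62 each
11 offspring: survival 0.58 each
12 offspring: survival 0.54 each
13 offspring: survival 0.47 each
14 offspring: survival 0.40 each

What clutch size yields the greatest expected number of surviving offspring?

Expected surviving offspring = c × s(c):
  c=7: 7 × 0.81 = 5.670
  c=8: 8 × 0.74 = 5.920
  c=9: 9 × 0.68 = 6.120
  c=10: 10 × 0.62 = 6.200
  c=11: 11 × 0.58 = 6.380
  c=12: 12 × 0.54 = 6.480
  c=13: 13 × 0.47 = 6.110
  c=14: 14 × 0.40 = 5.600
Maximum at c = 12 (6.480 surviving offspring).

12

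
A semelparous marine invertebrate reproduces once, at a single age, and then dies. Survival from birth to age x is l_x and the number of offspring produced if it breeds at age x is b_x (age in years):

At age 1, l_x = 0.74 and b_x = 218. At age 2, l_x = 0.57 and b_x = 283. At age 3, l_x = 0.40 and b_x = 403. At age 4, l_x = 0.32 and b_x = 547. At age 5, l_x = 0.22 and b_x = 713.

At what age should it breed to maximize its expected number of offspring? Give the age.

4

Expected offspring if breeding at age x = l_x × b_x:
  age 1: 0.74 × 218 = 161.320
  age 2: 0.57 × 283 = 161.310
  age 3: 0.40 × 403 = 161.200
  age 4: 0.32 × 547 = 175.040
  age 5: 0.22 × 713 = 156.860
Maximum at age 4 (175.040).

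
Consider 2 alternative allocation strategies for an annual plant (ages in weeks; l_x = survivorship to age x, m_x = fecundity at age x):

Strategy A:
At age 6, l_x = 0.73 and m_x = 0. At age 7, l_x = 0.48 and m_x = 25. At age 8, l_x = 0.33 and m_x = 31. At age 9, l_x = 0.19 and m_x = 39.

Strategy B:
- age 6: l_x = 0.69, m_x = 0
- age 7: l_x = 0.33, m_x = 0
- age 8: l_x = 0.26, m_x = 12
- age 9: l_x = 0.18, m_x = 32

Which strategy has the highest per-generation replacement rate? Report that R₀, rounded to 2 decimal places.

Strategy A: R₀ = 0.73×0 + 0.48×25 + 0.33×31 + 0.19×39 = 29.6400
Strategy B: R₀ = 0.69×0 + 0.33×0 + 0.26×12 + 0.18×32 = 8.8800
Highest R₀: strategy A with 29.6400.

29.64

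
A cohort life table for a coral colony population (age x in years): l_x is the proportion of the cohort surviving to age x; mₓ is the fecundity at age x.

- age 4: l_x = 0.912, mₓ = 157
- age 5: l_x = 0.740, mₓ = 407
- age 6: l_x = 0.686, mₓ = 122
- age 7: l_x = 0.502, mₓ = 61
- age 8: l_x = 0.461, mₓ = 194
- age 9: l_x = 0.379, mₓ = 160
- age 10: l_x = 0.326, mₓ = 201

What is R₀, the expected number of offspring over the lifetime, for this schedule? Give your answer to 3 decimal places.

R₀ = Σ l_x mₓ:
  age 4: 0.912 × 157 = 143.1840
  age 5: 0.740 × 407 = 301.1800
  age 6: 0.686 × 122 = 83.6920
  age 7: 0.502 × 61 = 30.6220
  age 8: 0.461 × 194 = 89.4340
  age 9: 0.379 × 160 = 60.6400
  age 10: 0.326 × 201 = 65.5260
R₀ = 143.1840 + 301.1800 + 83.6920 + 30.6220 + 89.4340 + 60.6400 + 65.5260 = 774.2780

774.278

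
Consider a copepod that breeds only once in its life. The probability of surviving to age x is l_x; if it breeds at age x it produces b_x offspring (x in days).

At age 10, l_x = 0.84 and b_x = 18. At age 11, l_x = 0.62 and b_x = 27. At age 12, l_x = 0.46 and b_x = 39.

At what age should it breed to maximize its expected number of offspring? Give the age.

Expected offspring if breeding at age x = l_x × b_x:
  age 10: 0.84 × 18 = 15.120
  age 11: 0.62 × 27 = 16.740
  age 12: 0.46 × 39 = 17.940
Maximum at age 12 (17.940).

12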